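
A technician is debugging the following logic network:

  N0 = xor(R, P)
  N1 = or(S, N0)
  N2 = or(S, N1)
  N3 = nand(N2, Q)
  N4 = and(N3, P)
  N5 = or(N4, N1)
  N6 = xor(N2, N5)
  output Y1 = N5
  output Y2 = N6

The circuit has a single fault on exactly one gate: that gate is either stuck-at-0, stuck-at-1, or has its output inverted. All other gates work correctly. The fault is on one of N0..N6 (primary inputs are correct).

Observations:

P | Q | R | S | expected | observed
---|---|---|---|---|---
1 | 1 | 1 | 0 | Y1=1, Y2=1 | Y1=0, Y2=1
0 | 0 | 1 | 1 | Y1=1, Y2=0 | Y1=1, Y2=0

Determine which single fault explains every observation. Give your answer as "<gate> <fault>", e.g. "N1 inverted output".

Fault-free values for test 1 (P=1, Q=1, R=1, S=0): N0=0, N1=0, N2=0, N3=1, N4=1, N5=1, N6=1, giving Y1=1, Y2=1. Observed Y1=0, Y2=1.
Test 1: faults giving observed Y1=0, Y2=1 are {N2 stuck-at-1, N2 inverted output}.
Test 2 (P=0, Q=0, R=1, S=1): fault-free N0=1, N1=1, N2=1, N3=1, N4=0, N5=1, N6=0 → Y1=1, Y2=0; observed Y1=1, Y2=0. Eliminates N2 inverted output.
Only N2 stuck-at-1 is consistent with every test.

N2 stuck-at-1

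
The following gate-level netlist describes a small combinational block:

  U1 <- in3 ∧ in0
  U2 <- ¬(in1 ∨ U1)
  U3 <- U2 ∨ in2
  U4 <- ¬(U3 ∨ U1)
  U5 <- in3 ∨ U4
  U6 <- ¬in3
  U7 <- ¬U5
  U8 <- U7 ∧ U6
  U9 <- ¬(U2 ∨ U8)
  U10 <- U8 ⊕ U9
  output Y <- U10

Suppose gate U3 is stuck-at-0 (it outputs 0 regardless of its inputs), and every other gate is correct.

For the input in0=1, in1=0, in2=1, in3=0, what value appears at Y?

0

Propagate with U3 forced: U1=0, U2=1, U3=0 [stuck-at-0], U4=1, U5=1, U6=1, U7=0, U8=0, U9=0, U10=0.
So Y = 0. (Without the fault it would be 1.)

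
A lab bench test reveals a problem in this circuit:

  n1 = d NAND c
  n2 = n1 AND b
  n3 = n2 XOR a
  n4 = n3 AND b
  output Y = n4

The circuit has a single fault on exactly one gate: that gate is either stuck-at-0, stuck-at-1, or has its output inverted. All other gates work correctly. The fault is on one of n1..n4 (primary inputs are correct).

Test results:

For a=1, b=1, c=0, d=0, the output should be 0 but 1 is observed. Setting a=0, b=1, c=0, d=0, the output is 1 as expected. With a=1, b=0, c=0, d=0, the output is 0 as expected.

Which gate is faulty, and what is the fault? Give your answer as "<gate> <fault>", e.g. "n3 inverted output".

n3 stuck-at-1

Fault-free values for test 1 (a=1, b=1, c=0, d=0): n1=1, n2=1, n3=0, n4=0, giving Y=0. Observed 1.
Test 1: faults giving observed 1 are {n1 stuck-at-0, n1 inverted output, n2 stuck-at-0, n2 inverted output, n3 stuck-at-1, n3 inverted output, n4 stuck-at-1, n4 inverted output}.
Test 2 (a=0, b=1, c=0, d=0): fault-free n1=1, n2=1, n3=1, n4=1 → 1; observed 1. Eliminates n1 stuck-at-0, n1 inverted output, n2 stuck-at-0, n2 inverted output, n3 inverted output, n4 inverted output.
Test 3 (a=1, b=0, c=0, d=0): fault-free n1=1, n2=0, n3=1, n4=0 → 0; observed 0. Eliminates n4 stuck-at-1.
Only n3 stuck-at-1 is consistent with every test.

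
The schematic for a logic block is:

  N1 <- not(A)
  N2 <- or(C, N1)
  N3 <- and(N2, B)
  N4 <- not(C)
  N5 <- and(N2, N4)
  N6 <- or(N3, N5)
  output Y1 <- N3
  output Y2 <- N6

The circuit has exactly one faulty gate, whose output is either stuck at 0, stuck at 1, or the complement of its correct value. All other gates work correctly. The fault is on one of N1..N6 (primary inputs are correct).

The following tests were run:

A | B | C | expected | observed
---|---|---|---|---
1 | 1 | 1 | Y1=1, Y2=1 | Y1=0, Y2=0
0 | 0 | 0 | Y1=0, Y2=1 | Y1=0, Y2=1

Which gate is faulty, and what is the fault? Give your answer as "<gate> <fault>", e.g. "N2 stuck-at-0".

N3 stuck-at-0

Fault-free values for test 1 (A=1, B=1, C=1): N1=0, N2=1, N3=1, N4=0, N5=0, N6=1, giving Y1=1, Y2=1. Observed Y1=0, Y2=0.
Test 1: faults giving observed Y1=0, Y2=0 are {N2 stuck-at-0, N2 inverted output, N3 stuck-at-0, N3 inverted output}.
Test 2 (A=0, B=0, C=0): fault-free N1=1, N2=1, N3=0, N4=1, N5=1, N6=1 → Y1=0, Y2=1; observed Y1=0, Y2=1. Eliminates N2 stuck-at-0, N2 inverted output, N3 inverted output.
Only N3 stuck-at-0 is consistent with every test.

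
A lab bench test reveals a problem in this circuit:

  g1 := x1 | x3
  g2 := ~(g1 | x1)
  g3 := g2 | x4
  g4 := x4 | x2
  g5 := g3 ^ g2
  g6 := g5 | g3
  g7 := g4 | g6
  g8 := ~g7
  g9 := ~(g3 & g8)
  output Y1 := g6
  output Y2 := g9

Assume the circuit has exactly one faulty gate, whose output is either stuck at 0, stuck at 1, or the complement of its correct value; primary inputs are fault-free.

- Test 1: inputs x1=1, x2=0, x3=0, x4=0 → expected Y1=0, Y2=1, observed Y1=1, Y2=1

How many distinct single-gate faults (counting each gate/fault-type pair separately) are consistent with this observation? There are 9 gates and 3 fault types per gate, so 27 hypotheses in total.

Fault-free: g1=1, g2=0, g3=0, g4=0, g5=0, g6=0, g7=0, g8=1, g9=1 → Y1=0, Y2=1. Observed Y1=1, Y2=1.
  g1: none of the 3 fault types match ✗
  g2: stuck-at-1, inverted output ✓; others ✗
  g3: stuck-at-1, inverted output ✓; others ✗
  g4: none of the 3 fault types match ✗
  g5: stuck-at-1, inverted output ✓; others ✗
  g6: stuck-at-1, inverted output ✓; others ✗
  g7: none of the 3 fault types match ✗
  g8: none of the 3 fault types match ✗
  g9: none of the 3 fault types match ✗
Consistent faults: {g2 stuck-at-1, g2 inverted output, g3 stuck-at-1, g3 inverted output, g5 stuck-at-1, g5 inverted output, g6 stuck-at-1, g6 inverted output} — 8 in all.

8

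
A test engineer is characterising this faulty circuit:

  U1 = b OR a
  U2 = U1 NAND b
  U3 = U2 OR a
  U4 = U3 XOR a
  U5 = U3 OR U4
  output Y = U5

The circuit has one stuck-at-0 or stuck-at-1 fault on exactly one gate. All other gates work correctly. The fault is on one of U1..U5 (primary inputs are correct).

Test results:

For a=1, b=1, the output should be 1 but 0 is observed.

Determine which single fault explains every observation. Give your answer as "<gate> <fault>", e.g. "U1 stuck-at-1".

U5 stuck-at-0

Fault-free values for test 1 (a=1, b=1): U1=1, U2=0, U3=1, U4=0, U5=1, giving Y=1. Observed 0.
Test 1: faults giving observed 0 are {U5 stuck-at-0}.
Only U5 stuck-at-0 is consistent with every test.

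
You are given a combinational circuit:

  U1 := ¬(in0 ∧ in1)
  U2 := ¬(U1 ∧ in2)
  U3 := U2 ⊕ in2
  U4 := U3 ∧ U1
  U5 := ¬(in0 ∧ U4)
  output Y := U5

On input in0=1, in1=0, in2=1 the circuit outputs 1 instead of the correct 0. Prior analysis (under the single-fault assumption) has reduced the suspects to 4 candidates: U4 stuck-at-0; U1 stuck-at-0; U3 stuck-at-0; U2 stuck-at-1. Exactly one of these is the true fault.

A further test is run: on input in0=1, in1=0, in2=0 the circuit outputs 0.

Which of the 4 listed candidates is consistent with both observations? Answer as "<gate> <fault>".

U2 stuck-at-1

Evaluate each candidate on input in0=1, in1=0, in2=0:
  U4 stuck-at-0: U1=1, U2=1, U3=1, U4=0 [stuck-at-0], U5=1 → 1 — eliminated
  U1 stuck-at-0: U1=0 [stuck-at-0], U2=1, U3=1, U4=0, U5=1 → 1 — eliminated
  U3 stuck-at-0: U1=1, U2=1, U3=0 [stuck-at-0], U4=0, U5=1 → 1 — eliminated
  U2 stuck-at-1: U1=1, U2=1 [stuck-at-1], U3=1, U4=1, U5=0 → 0 — matches
Only U2 stuck-at-1 reproduces the observed 0.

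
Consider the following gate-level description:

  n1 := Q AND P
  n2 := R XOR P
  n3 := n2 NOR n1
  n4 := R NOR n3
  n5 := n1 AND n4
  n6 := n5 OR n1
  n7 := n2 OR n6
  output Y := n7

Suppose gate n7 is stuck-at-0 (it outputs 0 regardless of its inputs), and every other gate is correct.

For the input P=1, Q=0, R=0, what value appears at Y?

0

Propagate with n7 forced: n1=0, n2=1, n3=0, n4=1, n5=0, n6=0, n7=0 [stuck-at-0].
So Y = 0. (Without the fault it would be 1.)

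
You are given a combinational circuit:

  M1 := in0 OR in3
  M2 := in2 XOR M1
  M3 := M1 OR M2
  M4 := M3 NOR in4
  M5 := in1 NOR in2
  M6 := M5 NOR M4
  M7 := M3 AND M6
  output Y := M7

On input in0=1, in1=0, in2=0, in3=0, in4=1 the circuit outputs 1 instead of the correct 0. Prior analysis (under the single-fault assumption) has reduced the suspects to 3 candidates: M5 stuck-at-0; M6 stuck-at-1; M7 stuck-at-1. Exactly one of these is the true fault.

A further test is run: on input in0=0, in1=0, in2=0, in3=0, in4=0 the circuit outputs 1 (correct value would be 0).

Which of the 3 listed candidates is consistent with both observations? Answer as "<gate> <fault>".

Evaluate each candidate on input in0=0, in1=0, in2=0, in3=0, in4=0:
  M5 stuck-at-0: M1=0, M2=0, M3=0, M4=1, M5=0 [stuck-at-0], M6=0, M7=0 → 0 — eliminated
  M6 stuck-at-1: M1=0, M2=0, M3=0, M4=1, M5=1, M6=1 [stuck-at-1], M7=0 → 0 — eliminated
  M7 stuck-at-1: M1=0, M2=0, M3=0, M4=1, M5=1, M6=0, M7=1 [stuck-at-1] → 1 — matches
Only M7 stuck-at-1 reproduces the observed 1.

M7 stuck-at-1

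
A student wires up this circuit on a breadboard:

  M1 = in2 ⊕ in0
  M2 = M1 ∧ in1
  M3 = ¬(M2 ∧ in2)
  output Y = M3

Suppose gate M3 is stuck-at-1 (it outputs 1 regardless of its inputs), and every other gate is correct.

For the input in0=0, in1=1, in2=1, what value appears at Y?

1

Propagate with M3 forced: M1=1, M2=1, M3=1 [stuck-at-1].
So Y = 1. (Without the fault it would be 0.)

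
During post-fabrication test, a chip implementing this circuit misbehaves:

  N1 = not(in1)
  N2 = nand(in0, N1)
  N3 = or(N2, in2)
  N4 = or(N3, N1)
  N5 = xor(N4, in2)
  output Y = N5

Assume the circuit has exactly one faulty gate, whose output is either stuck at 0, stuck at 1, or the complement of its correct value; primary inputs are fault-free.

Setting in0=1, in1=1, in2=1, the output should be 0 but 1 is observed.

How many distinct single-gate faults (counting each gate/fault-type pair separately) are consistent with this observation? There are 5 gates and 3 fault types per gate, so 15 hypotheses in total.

6

Fault-free: N1=0, N2=1, N3=1, N4=1, N5=0 → 0. Observed 1.
  N1: none of the 3 fault types match ✗
  N2: none of the 3 fault types match ✗
  N3: stuck-at-0, inverted output ✓; others ✗
  N4: stuck-at-0, inverted output ✓; others ✗
  N5: stuck-at-1, inverted output ✓; others ✗
Consistent faults: {N3 stuck-at-0, N3 inverted output, N4 stuck-at-0, N4 inverted output, N5 stuck-at-1, N5 inverted output} — 6 in all.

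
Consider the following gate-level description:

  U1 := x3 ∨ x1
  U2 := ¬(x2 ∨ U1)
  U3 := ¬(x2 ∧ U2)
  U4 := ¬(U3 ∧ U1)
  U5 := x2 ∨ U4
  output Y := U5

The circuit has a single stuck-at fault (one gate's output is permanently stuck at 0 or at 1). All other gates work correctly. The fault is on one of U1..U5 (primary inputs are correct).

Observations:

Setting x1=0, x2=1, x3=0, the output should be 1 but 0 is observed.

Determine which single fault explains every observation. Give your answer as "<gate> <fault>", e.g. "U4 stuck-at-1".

Fault-free values for test 1 (x1=0, x2=1, x3=0): U1=0, U2=0, U3=1, U4=1, U5=1, giving Y=1. Observed 0.
Test 1: faults giving observed 0 are {U5 stuck-at-0}.
Only U5 stuck-at-0 is consistent with every test.

U5 stuck-at-0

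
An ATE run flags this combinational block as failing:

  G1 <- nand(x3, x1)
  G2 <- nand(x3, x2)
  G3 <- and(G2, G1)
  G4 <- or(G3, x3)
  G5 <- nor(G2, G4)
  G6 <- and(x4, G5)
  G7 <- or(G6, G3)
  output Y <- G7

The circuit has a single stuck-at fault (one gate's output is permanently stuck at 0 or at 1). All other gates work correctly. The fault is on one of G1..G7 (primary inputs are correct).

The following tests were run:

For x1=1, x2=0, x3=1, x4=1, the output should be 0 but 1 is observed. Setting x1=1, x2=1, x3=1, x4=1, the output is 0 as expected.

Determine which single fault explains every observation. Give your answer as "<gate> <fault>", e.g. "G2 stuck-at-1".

Fault-free values for test 1 (x1=1, x2=0, x3=1, x4=1): G1=0, G2=1, G3=0, G4=1, G5=0, G6=0, G7=0, giving Y=0. Observed 1.
Test 1: faults giving observed 1 are {G1 stuck-at-1, G3 stuck-at-1, G5 stuck-at-1, G6 stuck-at-1, G7 stuck-at-1}.
Test 2 (x1=1, x2=1, x3=1, x4=1): fault-free G1=0, G2=0, G3=0, G4=1, G5=0, G6=0, G7=0 → 0; observed 0. Eliminates G3 stuck-at-1, G5 stuck-at-1, G6 stuck-at-1, G7 stuck-at-1.
Only G1 stuck-at-1 is consistent with every test.

G1 stuck-at-1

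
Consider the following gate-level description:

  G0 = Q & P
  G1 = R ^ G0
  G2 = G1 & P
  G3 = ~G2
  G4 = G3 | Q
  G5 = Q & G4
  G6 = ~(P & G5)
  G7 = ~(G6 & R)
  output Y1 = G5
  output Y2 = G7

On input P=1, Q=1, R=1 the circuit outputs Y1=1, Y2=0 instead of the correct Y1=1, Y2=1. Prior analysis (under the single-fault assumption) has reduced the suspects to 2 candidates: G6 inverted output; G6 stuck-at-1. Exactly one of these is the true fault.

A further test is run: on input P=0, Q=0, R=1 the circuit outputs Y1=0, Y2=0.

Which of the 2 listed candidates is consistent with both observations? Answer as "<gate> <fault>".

G6 stuck-at-1

Evaluate each candidate on input P=0, Q=0, R=1:
  G6 inverted output: G0=0, G1=1, G2=0, G3=1, G4=1, G5=0, G6=0 [inverted output], G7=1 → Y1=0, Y2=1 — eliminated
  G6 stuck-at-1: G0=0, G1=1, G2=0, G3=1, G4=1, G5=0, G6=1 [stuck-at-1], G7=0 → Y1=0, Y2=0 — matches
Only G6 stuck-at-1 reproduces the observed Y1=0, Y2=0.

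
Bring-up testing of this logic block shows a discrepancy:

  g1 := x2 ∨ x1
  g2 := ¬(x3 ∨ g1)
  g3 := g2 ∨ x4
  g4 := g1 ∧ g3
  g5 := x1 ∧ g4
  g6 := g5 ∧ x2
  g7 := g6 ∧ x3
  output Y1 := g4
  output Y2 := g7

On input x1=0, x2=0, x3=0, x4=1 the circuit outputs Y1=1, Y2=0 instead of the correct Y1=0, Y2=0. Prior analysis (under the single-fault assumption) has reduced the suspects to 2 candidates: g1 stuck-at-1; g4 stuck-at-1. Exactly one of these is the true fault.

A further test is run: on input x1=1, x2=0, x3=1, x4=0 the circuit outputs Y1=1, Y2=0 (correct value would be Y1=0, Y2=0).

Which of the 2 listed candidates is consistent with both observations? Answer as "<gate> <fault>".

g4 stuck-at-1

Evaluate each candidate on input x1=1, x2=0, x3=1, x4=0:
  g1 stuck-at-1: g1=1 [stuck-at-1], g2=0, g3=0, g4=0, g5=0, g6=0, g7=0 → Y1=0, Y2=0 — eliminated
  g4 stuck-at-1: g1=1, g2=0, g3=0, g4=1 [stuck-at-1], g5=1, g6=0, g7=0 → Y1=1, Y2=0 — matches
Only g4 stuck-at-1 reproduces the observed Y1=1, Y2=0.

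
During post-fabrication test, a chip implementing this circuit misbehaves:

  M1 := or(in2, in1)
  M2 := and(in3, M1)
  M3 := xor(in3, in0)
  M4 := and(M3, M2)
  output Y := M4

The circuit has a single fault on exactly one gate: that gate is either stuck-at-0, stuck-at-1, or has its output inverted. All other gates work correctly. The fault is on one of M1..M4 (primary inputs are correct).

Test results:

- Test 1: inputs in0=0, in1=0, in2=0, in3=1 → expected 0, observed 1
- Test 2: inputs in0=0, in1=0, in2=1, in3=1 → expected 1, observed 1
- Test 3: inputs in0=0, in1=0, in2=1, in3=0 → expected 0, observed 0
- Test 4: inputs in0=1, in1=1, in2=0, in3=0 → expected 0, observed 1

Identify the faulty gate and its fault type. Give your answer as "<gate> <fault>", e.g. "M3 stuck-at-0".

Fault-free values for test 1 (in0=0, in1=0, in2=0, in3=1): M1=0, M2=0, M3=1, M4=0, giving Y=0. Observed 1.
Test 1: faults giving observed 1 are {M1 stuck-at-1, M1 inverted output, M2 stuck-at-1, M2 inverted output, M4 stuck-at-1, M4 inverted output}.
Test 2 (in0=0, in1=0, in2=1, in3=1): fault-free M1=1, M2=1, M3=1, M4=1 → 1; observed 1. Eliminates M1 inverted output, M2 inverted output, M4 inverted output.
Test 3 (in0=0, in1=0, in2=1, in3=0): fault-free M1=1, M2=0, M3=0, M4=0 → 0; observed 0. Eliminates M4 stuck-at-1.
Test 4 (in0=1, in1=1, in2=0, in3=0): fault-free M1=1, M2=0, M3=1, M4=0 → 0; observed 1. Eliminates M1 stuck-at-1.
Only M2 stuck-at-1 is consistent with every test.

M2 stuck-at-1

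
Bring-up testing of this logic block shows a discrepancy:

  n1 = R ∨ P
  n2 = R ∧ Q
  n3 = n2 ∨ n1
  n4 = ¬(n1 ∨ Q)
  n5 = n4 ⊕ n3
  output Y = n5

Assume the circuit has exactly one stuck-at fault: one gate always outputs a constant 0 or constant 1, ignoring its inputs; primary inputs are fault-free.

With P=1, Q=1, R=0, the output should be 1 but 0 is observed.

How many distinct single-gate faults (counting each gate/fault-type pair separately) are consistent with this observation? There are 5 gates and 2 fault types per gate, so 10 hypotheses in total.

4

Fault-free: n1=1, n2=0, n3=1, n4=0, n5=1 → 1. Observed 0.
  n1 stuck-at-0: output 0 ✓
  n1 stuck-at-1: output 1 ✗
  n2 stuck-at-0: output 1 ✗
  n2 stuck-at-1: output 1 ✗
  n3 stuck-at-0: output 0 ✓
  n3 stuck-at-1: output 1 ✗
  n4 stuck-at-0: output 1 ✗
  n4 stuck-at-1: output 0 ✓
  n5 stuck-at-0: output 0 ✓
  n5 stuck-at-1: output 1 ✗
Consistent faults: {n1 stuck-at-0, n3 stuck-at-0, n4 stuck-at-1, n5 stuck-at-0} — 4 in all.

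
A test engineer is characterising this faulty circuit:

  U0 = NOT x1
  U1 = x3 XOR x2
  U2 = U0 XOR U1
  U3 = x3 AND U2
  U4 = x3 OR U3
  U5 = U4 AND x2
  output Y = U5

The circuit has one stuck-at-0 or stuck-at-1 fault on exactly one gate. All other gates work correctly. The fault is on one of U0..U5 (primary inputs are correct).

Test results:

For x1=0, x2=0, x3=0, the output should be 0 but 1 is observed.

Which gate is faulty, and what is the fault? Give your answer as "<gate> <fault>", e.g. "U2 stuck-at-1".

U5 stuck-at-1

Fault-free values for test 1 (x1=0, x2=0, x3=0): U0=1, U1=0, U2=1, U3=0, U4=0, U5=0, giving Y=0. Observed 1.
Test 1: faults giving observed 1 are {U5 stuck-at-1}.
Only U5 stuck-at-1 is consistent with every test.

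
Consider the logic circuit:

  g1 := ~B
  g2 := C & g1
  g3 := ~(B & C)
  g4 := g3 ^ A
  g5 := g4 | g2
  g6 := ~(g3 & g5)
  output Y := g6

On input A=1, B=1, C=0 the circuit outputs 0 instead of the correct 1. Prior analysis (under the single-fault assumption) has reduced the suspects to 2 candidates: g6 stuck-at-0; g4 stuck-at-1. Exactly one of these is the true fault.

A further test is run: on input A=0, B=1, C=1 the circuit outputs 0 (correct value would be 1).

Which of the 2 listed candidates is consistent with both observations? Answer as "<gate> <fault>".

g6 stuck-at-0

Evaluate each candidate on input A=0, B=1, C=1:
  g6 stuck-at-0: g1=0, g2=0, g3=0, g4=0, g5=0, g6=0 [stuck-at-0] → 0 — matches
  g4 stuck-at-1: g1=0, g2=0, g3=0, g4=1 [stuck-at-1], g5=1, g6=1 → 1 — eliminated
Only g6 stuck-at-0 reproduces the observed 0.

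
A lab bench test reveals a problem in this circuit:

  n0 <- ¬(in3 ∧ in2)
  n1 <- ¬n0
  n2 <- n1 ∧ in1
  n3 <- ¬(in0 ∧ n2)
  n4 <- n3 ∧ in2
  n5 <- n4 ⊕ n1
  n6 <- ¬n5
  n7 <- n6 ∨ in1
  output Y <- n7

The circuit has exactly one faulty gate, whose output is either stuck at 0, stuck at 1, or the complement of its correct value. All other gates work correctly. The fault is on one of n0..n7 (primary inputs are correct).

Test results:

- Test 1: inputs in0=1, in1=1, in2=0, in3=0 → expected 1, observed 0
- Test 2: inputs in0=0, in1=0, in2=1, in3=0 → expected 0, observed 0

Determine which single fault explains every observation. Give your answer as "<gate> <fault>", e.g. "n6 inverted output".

n7 stuck-at-0

Fault-free values for test 1 (in0=1, in1=1, in2=0, in3=0): n0=1, n1=0, n2=0, n3=1, n4=0, n5=0, n6=1, n7=1, giving Y=1. Observed 0.
Test 1: faults giving observed 0 are {n7 stuck-at-0, n7 inverted output}.
Test 2 (in0=0, in1=0, in2=1, in3=0): fault-free n0=1, n1=0, n2=0, n3=1, n4=1, n5=1, n6=0, n7=0 → 0; observed 0. Eliminates n7 inverted output.
Only n7 stuck-at-0 is consistent with every test.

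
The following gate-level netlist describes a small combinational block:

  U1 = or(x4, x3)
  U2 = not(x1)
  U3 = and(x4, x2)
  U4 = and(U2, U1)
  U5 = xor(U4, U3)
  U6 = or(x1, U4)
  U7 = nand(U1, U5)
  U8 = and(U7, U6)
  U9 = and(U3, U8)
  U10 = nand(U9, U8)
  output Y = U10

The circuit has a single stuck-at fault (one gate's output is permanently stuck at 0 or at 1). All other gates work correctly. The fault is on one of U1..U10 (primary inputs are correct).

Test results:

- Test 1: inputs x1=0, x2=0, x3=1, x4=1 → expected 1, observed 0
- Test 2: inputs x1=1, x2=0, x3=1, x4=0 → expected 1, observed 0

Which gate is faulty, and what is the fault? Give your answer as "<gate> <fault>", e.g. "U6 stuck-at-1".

Fault-free values for test 1 (x1=0, x2=0, x3=1, x4=1): U1=1, U2=1, U3=0, U4=1, U5=1, U6=1, U7=0, U8=0, U9=0, U10=1, giving Y=1. Observed 0.
Test 1: faults giving observed 0 are {U3 stuck-at-1, U10 stuck-at-0}.
Test 2 (x1=1, x2=0, x3=1, x4=0): fault-free U1=1, U2=0, U3=0, U4=0, U5=0, U6=1, U7=1, U8=1, U9=0, U10=1 → 1; observed 0. Eliminates U3 stuck-at-1.
Only U10 stuck-at-0 is consistent with every test.

U10 stuck-at-0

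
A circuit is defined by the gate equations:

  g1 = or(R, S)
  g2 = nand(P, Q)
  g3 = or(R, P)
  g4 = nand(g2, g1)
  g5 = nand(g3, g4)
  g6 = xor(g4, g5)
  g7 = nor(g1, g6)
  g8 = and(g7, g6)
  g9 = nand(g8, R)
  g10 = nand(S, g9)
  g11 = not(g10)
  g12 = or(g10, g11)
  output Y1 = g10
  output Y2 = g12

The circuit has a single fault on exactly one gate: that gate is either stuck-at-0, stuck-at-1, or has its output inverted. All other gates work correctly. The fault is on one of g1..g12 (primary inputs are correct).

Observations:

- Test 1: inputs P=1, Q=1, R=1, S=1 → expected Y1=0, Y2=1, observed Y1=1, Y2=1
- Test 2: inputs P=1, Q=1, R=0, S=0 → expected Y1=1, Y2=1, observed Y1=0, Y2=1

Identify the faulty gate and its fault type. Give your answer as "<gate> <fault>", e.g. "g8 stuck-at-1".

g10 inverted output

Fault-free values for test 1 (P=1, Q=1, R=1, S=1): g1=1, g2=0, g3=1, g4=1, g5=0, g6=1, g7=0, g8=0, g9=1, g10=0, g11=1, g12=1, giving Y1=0, Y2=1. Observed Y1=1, Y2=1.
Test 1: faults giving observed Y1=1, Y2=1 are {g7 stuck-at-1, g7 inverted output, g8 stuck-at-1, g8 inverted output, g9 stuck-at-0, g9 inverted output, g10 stuck-at-1, g10 inverted output}.
Test 2 (P=1, Q=1, R=0, S=0): fault-free g1=0, g2=0, g3=1, g4=1, g5=0, g6=1, g7=0, g8=0, g9=1, g10=1, g11=0, g12=1 → Y1=1, Y2=1; observed Y1=0, Y2=1. Eliminates g7 stuck-at-1, g7 inverted output, g8 stuck-at-1, g8 inverted output, g9 stuck-at-0, g9 inverted output, g10 stuck-at-1.
Only g10 inverted output is consistent with every test.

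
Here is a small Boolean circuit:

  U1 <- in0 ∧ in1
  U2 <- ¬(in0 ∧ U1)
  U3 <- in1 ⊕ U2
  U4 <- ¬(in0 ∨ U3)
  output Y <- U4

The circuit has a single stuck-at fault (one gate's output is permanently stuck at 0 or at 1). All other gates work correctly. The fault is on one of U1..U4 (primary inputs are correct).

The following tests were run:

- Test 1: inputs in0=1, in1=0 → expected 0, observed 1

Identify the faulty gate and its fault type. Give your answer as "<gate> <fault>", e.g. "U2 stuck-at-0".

U4 stuck-at-1

Fault-free values for test 1 (in0=1, in1=0): U1=0, U2=1, U3=1, U4=0, giving Y=0. Observed 1.
Test 1: faults giving observed 1 are {U4 stuck-at-1}.
Only U4 stuck-at-1 is consistent with every test.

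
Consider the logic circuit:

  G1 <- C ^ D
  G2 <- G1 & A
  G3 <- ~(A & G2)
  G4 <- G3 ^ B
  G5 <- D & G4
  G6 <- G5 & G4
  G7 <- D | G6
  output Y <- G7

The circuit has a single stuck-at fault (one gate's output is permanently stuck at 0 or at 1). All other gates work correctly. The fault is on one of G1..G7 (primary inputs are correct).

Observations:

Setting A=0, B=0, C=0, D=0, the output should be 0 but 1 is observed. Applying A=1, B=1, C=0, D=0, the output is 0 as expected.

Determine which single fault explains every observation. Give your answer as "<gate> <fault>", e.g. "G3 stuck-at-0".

G5 stuck-at-1

Fault-free values for test 1 (A=0, B=0, C=0, D=0): G1=0, G2=0, G3=1, G4=1, G5=0, G6=0, G7=0, giving Y=0. Observed 1.
Test 1: faults giving observed 1 are {G5 stuck-at-1, G6 stuck-at-1, G7 stuck-at-1}.
Test 2 (A=1, B=1, C=0, D=0): fault-free G1=0, G2=0, G3=1, G4=0, G5=0, G6=0, G7=0 → 0; observed 0. Eliminates G6 stuck-at-1, G7 stuck-at-1.
Only G5 stuck-at-1 is consistent with every test.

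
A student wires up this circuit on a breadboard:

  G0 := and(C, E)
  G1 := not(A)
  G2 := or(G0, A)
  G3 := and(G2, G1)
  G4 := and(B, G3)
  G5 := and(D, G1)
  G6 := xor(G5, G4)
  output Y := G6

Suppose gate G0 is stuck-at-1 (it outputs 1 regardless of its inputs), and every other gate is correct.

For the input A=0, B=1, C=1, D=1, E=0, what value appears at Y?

0

Propagate with G0 forced: G0=1 [stuck-at-1], G1=1, G2=1, G3=1, G4=1, G5=1, G6=0.
So Y = 0. (Without the fault it would be 1.)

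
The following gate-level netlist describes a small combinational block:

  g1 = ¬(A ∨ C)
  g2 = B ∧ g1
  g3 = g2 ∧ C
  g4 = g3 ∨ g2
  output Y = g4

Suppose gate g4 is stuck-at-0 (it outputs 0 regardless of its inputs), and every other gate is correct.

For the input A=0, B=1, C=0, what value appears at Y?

Propagate with g4 forced: g1=1, g2=1, g3=0, g4=0 [stuck-at-0].
So Y = 0. (Without the fault it would be 1.)

0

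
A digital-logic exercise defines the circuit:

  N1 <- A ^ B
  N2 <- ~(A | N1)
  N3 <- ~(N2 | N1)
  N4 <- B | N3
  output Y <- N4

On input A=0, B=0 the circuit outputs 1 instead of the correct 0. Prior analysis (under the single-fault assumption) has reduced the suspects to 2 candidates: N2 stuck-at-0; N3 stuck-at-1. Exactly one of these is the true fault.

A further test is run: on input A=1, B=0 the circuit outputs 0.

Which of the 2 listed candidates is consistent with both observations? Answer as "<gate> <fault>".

Evaluate each candidate on input A=1, B=0:
  N2 stuck-at-0: N1=1, N2=0 [stuck-at-0], N3=0, N4=0 → 0 — matches
  N3 stuck-at-1: N1=1, N2=0, N3=1 [stuck-at-1], N4=1 → 1 — eliminated
Only N2 stuck-at-0 reproduces the observed 0.

N2 stuck-at-0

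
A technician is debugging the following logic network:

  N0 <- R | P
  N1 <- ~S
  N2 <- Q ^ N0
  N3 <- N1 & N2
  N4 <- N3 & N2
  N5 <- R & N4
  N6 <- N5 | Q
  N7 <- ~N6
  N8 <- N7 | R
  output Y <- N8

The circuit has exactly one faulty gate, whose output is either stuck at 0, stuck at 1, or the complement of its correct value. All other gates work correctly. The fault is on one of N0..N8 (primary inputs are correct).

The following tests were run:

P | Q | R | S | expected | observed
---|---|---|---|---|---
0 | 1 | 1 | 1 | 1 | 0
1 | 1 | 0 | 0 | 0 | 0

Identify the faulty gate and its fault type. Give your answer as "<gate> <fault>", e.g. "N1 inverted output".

Fault-free values for test 1 (P=0, Q=1, R=1, S=1): N0=1, N1=0, N2=0, N3=0, N4=0, N5=0, N6=1, N7=0, N8=1, giving Y=1. Observed 0.
Test 1: faults giving observed 0 are {N8 stuck-at-0, N8 inverted output}.
Test 2 (P=1, Q=1, R=0, S=0): fault-free N0=1, N1=1, N2=0, N3=0, N4=0, N5=0, N6=1, N7=0, N8=0 → 0; observed 0. Eliminates N8 inverted output.
Only N8 stuck-at-0 is consistent with every test.

N8 stuck-at-0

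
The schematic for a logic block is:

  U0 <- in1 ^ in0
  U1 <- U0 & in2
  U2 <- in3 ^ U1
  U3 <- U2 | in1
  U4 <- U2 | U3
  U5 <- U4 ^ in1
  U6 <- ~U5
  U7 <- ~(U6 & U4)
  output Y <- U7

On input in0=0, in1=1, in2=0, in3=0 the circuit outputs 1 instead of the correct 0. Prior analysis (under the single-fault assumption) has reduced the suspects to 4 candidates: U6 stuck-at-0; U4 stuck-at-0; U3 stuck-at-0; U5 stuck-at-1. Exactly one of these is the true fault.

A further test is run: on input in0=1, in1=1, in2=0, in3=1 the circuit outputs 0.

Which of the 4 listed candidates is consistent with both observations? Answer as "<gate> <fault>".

U3 stuck-at-0

Evaluate each candidate on input in0=1, in1=1, in2=0, in3=1:
  U6 stuck-at-0: U0=0, U1=0, U2=1, U3=1, U4=1, U5=0, U6=0 [stuck-at-0], U7=1 → 1 — eliminated
  U4 stuck-at-0: U0=0, U1=0, U2=1, U3=1, U4=0 [stuck-at-0], U5=1, U6=0, U7=1 → 1 — eliminated
  U3 stuck-at-0: U0=0, U1=0, U2=1, U3=0 [stuck-at-0], U4=1, U5=0, U6=1, U7=0 → 0 — matches
  U5 stuck-at-1: U0=0, U1=0, U2=1, U3=1, U4=1, U5=1 [stuck-at-1], U6=0, U7=1 → 1 — eliminated
Only U3 stuck-at-0 reproduces the observed 0.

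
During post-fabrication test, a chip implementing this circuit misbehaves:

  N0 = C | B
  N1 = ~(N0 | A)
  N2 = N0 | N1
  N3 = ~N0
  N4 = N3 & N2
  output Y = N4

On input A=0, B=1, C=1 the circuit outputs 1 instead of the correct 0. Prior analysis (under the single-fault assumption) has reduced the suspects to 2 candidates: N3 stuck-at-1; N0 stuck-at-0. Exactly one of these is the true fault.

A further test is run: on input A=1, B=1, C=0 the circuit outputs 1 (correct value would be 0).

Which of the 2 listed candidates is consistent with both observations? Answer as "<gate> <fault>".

Evaluate each candidate on input A=1, B=1, C=0:
  N3 stuck-at-1: N0=1, N1=0, N2=1, N3=1 [stuck-at-1], N4=1 → 1 — matches
  N0 stuck-at-0: N0=0 [stuck-at-0], N1=0, N2=0, N3=1, N4=0 → 0 — eliminated
Only N3 stuck-at-1 reproduces the observed 1.

N3 stuck-at-1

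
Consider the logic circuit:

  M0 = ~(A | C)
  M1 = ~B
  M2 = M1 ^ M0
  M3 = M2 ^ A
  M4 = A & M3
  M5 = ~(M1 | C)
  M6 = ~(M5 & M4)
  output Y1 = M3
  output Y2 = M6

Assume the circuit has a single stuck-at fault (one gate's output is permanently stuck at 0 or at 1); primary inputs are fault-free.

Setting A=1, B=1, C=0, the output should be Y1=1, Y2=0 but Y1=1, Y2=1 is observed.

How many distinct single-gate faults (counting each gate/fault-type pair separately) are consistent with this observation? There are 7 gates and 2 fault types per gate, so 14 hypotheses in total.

Fault-free: M0=0, M1=0, M2=0, M3=1, M4=1, M5=1, M6=0 → Y1=1, Y2=0. Observed Y1=1, Y2=1.
  M0 stuck-at-0: output Y1=1, Y2=0 ✗
  M0 stuck-at-1: output Y1=0, Y2=1 ✗
  M1 stuck-at-0: output Y1=1, Y2=0 ✗
  M1 stuck-at-1: output Y1=0, Y2=1 ✗
  M2 stuck-at-0: output Y1=1, Y2=0 ✗
  M2 stuck-at-1: output Y1=0, Y2=1 ✗
  M3 stuck-at-0: output Y1=0, Y2=1 ✗
  M3 stuck-at-1: output Y1=1, Y2=0 ✗
  M4 stuck-at-0: output Y1=1, Y2=1 ✓
  M4 stuck-at-1: output Y1=1, Y2=0 ✗
  M5 stuck-at-0: output Y1=1, Y2=1 ✓
  M5 stuck-at-1: output Y1=1, Y2=0 ✗
  M6 stuck-at-0: output Y1=1, Y2=0 ✗
  M6 stuck-at-1: output Y1=1, Y2=1 ✓
Consistent faults: {M4 stuck-at-0, M5 stuck-at-0, M6 stuck-at-1} — 3 in all.

3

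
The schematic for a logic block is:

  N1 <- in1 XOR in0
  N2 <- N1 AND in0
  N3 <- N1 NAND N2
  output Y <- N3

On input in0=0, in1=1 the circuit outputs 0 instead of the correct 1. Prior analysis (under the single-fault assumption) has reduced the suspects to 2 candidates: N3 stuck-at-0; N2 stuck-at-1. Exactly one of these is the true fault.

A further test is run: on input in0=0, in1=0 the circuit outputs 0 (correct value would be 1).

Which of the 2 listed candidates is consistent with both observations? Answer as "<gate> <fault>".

N3 stuck-at-0

Evaluate each candidate on input in0=0, in1=0:
  N3 stuck-at-0: N1=0, N2=0, N3=0 [stuck-at-0] → 0 — matches
  N2 stuck-at-1: N1=0, N2=1 [stuck-at-1], N3=1 → 1 — eliminated
Only N3 stuck-at-0 reproduces the observed 0.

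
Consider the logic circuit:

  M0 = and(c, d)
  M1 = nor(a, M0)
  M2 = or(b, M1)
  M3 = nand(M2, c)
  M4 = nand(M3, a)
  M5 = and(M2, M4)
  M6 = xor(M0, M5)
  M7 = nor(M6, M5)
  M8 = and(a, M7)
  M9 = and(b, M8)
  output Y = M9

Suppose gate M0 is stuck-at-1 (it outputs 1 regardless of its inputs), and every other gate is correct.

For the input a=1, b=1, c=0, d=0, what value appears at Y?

Propagate with M0 forced: M0=1 [stuck-at-1], M1=0, M2=1, M3=1, M4=0, M5=0, M6=1, M7=0, M8=0, M9=0.
So Y = 0. (Without the fault it would be 1.)

0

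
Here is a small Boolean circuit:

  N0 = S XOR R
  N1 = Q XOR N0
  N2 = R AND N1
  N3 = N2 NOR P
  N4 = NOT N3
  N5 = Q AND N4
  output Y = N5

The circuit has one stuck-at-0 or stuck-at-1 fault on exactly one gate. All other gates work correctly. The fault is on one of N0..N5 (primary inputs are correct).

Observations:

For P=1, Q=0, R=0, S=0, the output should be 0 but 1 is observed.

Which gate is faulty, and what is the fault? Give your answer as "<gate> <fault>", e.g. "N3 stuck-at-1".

N5 stuck-at-1

Fault-free values for test 1 (P=1, Q=0, R=0, S=0): N0=0, N1=0, N2=0, N3=0, N4=1, N5=0, giving Y=0. Observed 1.
Test 1: faults giving observed 1 are {N5 stuck-at-1}.
Only N5 stuck-at-1 is consistent with every test.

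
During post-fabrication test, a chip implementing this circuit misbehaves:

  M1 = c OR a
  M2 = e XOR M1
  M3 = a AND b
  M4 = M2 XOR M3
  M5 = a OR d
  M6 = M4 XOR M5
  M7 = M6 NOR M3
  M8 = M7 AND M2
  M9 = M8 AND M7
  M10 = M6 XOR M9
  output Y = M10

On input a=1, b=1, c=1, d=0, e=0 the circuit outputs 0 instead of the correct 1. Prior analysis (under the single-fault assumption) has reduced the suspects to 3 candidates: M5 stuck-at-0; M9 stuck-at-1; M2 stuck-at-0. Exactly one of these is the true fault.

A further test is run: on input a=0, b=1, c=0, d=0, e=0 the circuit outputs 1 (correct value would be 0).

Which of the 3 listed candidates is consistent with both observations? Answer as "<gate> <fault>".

Evaluate each candidate on input a=0, b=1, c=0, d=0, e=0:
  M5 stuck-at-0: M1=0, M2=0, M3=0, M4=0, M5=0 [stuck-at-0], M6=0, M7=1, M8=0, M9=0, M10=0 → 0 — eliminated
  M9 stuck-at-1: M1=0, M2=0, M3=0, M4=0, M5=0, M6=0, M7=1, M8=0, M9=1 [stuck-at-1], M10=1 → 1 — matches
  M2 stuck-at-0: M1=0, M2=0 [stuck-at-0], M3=0, M4=0, M5=0, M6=0, M7=1, M8=0, M9=0, M10=0 → 0 — eliminated
Only M9 stuck-at-1 reproduces the observed 1.

M9 stuck-at-1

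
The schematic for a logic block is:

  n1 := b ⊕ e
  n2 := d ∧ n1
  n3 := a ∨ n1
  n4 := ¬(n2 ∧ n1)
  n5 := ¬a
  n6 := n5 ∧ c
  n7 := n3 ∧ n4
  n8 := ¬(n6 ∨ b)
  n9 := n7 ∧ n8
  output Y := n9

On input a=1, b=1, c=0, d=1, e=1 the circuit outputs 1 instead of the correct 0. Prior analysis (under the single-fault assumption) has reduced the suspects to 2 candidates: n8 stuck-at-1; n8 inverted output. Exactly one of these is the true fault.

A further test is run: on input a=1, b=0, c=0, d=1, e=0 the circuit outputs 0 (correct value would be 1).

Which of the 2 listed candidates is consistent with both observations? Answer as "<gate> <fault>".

n8 inverted output

Evaluate each candidate on input a=1, b=0, c=0, d=1, e=0:
  n8 stuck-at-1: n1=0, n2=0, n3=1, n4=1, n5=0, n6=0, n7=1, n8=1 [stuck-at-1], n9=1 → 1 — eliminated
  n8 inverted output: n1=0, n2=0, n3=1, n4=1, n5=0, n6=0, n7=1, n8=0 [inverted output], n9=0 → 0 — matches
Only n8 inverted output reproduces the observed 0.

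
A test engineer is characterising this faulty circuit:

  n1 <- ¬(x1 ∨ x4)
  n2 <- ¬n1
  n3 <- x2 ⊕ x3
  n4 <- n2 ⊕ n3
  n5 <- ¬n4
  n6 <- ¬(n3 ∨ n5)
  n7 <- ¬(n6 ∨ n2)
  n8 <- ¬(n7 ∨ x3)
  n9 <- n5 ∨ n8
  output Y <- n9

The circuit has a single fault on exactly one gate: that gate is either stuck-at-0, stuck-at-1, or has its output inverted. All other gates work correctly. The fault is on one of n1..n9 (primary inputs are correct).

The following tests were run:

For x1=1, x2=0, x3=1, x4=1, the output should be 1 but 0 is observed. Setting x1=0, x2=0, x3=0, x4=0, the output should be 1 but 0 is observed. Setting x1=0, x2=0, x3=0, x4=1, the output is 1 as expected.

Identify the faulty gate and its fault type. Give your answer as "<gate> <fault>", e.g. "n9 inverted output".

Fault-free values for test 1 (x1=1, x2=0, x3=1, x4=1): n1=0, n2=1, n3=1, n4=0, n5=1, n6=0, n7=0, n8=0, n9=1, giving Y=1. Observed 0.
Test 1: faults giving observed 0 are {n1 stuck-at-1, n1 inverted output, n2 stuck-at-0, n2 inverted output, n3 stuck-at-0, n3 inverted output, n4 stuck-at-1, n4 inverted output, n5 stuck-at-0, n5 inverted output, n9 stuck-at-0, n9 inverted output}.
Test 2 (x1=0, x2=0, x3=0, x4=0): fault-free n1=1, n2=0, n3=0, n4=0, n5=1, n6=0, n7=1, n8=0, n9=1 → 1; observed 0. Eliminates n1 stuck-at-1, n1 inverted output, n2 stuck-at-0, n2 inverted output, n3 stuck-at-0, n4 stuck-at-1, n4 inverted output, n5 stuck-at-0, n5 inverted output.
Test 3 (x1=0, x2=0, x3=0, x4=1): fault-free n1=0, n2=1, n3=0, n4=1, n5=0, n6=1, n7=0, n8=1, n9=1 → 1; observed 1. Eliminates n9 stuck-at-0, n9 inverted output.
Only n3 inverted output is consistent with every test.

n3 inverted output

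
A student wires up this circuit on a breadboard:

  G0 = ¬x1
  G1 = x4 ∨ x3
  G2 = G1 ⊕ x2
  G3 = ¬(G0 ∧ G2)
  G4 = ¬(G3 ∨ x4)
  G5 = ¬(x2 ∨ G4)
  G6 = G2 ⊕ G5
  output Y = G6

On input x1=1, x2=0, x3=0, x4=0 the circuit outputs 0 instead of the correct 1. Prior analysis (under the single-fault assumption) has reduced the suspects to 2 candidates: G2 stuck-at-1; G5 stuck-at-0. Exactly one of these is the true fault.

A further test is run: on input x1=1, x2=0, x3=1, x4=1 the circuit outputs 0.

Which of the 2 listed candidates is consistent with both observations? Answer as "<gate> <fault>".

Evaluate each candidate on input x1=1, x2=0, x3=1, x4=1:
  G2 stuck-at-1: G0=0, G1=1, G2=1 [stuck-at-1], G3=1, G4=0, G5=1, G6=0 → 0 — matches
  G5 stuck-at-0: G0=0, G1=1, G2=1, G3=1, G4=0, G5=0 [stuck-at-0], G6=1 → 1 — eliminated
Only G2 stuck-at-1 reproduces the observed 0.

G2 stuck-at-1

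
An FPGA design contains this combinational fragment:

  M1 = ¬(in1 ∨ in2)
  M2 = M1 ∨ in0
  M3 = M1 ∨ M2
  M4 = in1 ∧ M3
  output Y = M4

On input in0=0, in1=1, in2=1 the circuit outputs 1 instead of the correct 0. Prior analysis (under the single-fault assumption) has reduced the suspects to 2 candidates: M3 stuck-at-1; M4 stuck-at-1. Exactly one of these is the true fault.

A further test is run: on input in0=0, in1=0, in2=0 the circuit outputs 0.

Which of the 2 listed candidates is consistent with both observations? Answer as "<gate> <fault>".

M3 stuck-at-1

Evaluate each candidate on input in0=0, in1=0, in2=0:
  M3 stuck-at-1: M1=1, M2=1, M3=1 [stuck-at-1], M4=0 → 0 — matches
  M4 stuck-at-1: M1=1, M2=1, M3=1, M4=1 [stuck-at-1] → 1 — eliminated
Only M3 stuck-at-1 reproduces the observed 0.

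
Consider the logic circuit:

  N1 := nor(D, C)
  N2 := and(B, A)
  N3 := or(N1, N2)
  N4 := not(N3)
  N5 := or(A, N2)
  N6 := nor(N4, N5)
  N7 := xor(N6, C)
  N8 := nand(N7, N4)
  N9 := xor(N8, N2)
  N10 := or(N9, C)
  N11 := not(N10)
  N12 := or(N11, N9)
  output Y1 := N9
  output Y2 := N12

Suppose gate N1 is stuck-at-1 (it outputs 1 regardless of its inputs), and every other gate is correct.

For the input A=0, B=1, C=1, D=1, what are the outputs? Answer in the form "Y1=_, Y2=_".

Y1=1, Y2=1

Propagate with N1 forced: N1=1 [stuck-at-1], N2=0, N3=1, N4=0, N5=0, N6=1, N7=0, N8=1, N9=1, N10=1, N11=0, N12=1.
So the outputs are Y1=1, Y2=1. (Without the fault they would be Y1=0, Y2=0.)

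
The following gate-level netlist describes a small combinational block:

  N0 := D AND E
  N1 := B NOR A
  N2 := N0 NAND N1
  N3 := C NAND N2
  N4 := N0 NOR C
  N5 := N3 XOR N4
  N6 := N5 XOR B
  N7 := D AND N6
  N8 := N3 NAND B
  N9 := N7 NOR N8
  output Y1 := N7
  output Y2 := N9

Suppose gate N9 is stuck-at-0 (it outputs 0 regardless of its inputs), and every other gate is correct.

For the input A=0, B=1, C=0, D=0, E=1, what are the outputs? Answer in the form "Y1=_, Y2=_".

Propagate with N9 forced: N0=0, N1=0, N2=1, N3=1, N4=1, N5=0, N6=1, N7=0, N8=0, N9=0 [stuck-at-0].
So the outputs are Y1=0, Y2=0. (Without the fault they would be Y1=0, Y2=1.)

Y1=0, Y2=0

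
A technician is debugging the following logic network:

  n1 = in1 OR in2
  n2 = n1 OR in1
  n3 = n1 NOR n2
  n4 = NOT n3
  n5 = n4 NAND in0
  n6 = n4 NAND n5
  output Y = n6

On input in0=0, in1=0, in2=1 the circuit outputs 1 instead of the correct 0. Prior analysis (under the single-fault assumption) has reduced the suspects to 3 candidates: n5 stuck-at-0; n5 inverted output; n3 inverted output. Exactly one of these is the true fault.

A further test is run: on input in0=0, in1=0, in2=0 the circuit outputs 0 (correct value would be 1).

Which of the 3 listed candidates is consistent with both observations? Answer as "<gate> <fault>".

Evaluate each candidate on input in0=0, in1=0, in2=0:
  n5 stuck-at-0: n1=0, n2=0, n3=1, n4=0, n5=0 [stuck-at-0], n6=1 → 1 — eliminated
  n5 inverted output: n1=0, n2=0, n3=1, n4=0, n5=0 [inverted output], n6=1 → 1 — eliminated
  n3 inverted output: n1=0, n2=0, n3=0 [inverted output], n4=1, n5=1, n6=0 → 0 — matches
Only n3 inverted output reproduces the observed 0.

n3 inverted output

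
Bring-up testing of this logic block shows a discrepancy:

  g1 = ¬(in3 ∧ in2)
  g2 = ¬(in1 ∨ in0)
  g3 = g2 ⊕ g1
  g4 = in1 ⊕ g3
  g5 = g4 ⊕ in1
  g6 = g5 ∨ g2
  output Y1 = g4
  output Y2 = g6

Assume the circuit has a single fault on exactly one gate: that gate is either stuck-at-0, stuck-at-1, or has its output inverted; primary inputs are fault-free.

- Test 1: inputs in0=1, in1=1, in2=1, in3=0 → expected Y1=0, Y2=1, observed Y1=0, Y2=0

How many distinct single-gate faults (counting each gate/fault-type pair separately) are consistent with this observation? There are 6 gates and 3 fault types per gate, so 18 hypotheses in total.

Fault-free: g1=1, g2=0, g3=1, g4=0, g5=1, g6=1 → Y1=0, Y2=1. Observed Y1=0, Y2=0.
  g1: none of the 3 fault types match ✗
  g2: none of the 3 fault types match ✗
  g3: none of the 3 fault types match ✗
  g4: none of the 3 fault types match ✗
  g5: stuck-at-0, inverted output ✓; others ✗
  g6: stuck-at-0, inverted output ✓; others ✗
Consistent faults: {g5 stuck-at-0, g5 inverted output, g6 stuck-at-0, g6 inverted output} — 4 in all.

4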